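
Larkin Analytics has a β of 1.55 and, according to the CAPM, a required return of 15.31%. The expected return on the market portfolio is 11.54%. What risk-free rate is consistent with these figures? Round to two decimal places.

E(R) = R_f + β(E(R_m) − R_f) = R_f(1 − β) + β·E(R_m)
15.31% = R_f × (1 − 1.55) + 1.55 × 11.54%
15.31% = R_f × -0.55 + 17.8870%
R_f = (15.31% − 17.8870%) / -0.55 = 4.69%

4.69%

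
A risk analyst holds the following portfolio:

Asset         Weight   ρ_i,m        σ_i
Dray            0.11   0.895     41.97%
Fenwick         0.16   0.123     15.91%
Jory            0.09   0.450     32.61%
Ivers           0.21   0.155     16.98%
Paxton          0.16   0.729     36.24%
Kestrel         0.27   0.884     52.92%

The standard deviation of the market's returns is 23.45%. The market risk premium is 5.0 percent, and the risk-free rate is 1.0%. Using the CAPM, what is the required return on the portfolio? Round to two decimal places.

β_Dray = 0.895 × 41.97% / 23.45% = 1.6018
β_Fenwick = 0.123 × 15.91% / 23.45% = 0.0835
β_Jory = 0.450 × 32.61% / 23.45% = 0.6258
β_Ivers = 0.155 × 16.98% / 23.45% = 0.1122
β_Paxton = 0.729 × 36.24% / 23.45% = 1.1266
β_Kestrel = 0.884 × 52.92% / 23.45% = 1.9949
β_P = Σ w_i β_i = 0.11×1.6018 + 0.16×0.0835 + 0.09×0.6258 + 0.21×0.1122 + 0.16×1.1266 + 0.27×1.9949 = 0.9883
E(R_P) = R_f + β_P × MRP = 1.0% + 0.9883 × 5.0% = 5.94%

5.94%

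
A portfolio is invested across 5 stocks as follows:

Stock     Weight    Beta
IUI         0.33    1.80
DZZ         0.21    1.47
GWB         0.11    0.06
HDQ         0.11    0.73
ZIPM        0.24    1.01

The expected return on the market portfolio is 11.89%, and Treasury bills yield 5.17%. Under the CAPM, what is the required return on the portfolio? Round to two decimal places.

13.45%

β_P = Σ w_i β_i = 0.33×1.80 + 0.21×1.47 + 0.11×0.06 + 0.11×0.73 + 0.24×1.01 = 1.2320
MRP = 11.89% − 5.17% = 6.72%
E(R_P) = R_f + β_P × MRP = 5.17% + 1.2320 × 6.72% = 13.45%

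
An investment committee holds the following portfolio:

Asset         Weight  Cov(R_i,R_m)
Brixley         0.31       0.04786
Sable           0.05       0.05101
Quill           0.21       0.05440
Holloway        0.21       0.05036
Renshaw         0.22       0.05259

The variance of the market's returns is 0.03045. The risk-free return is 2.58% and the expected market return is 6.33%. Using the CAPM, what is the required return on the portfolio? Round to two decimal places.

β_Brixley = 0.04786 / 0.03045 = 1.5718
β_Sable = 0.05101 / 0.03045 = 1.6752
β_Quill = 0.05440 / 0.03045 = 1.7865
β_Holloway = 0.05036 / 0.03045 = 1.6539
β_Renshaw = 0.05259 / 0.03045 = 1.7271
β_P = Σ w_i β_i = 0.31×1.5718 + 0.05×1.6752 + 0.21×1.7865 + 0.21×1.6539 + 0.22×1.7271 = 1.6735
MRP = 6.33% − 2.58% = 3.75%
E(R_P) = R_f + β_P × MRP = 2.58% + 1.6735 × 3.75% = 8.86%

8.86%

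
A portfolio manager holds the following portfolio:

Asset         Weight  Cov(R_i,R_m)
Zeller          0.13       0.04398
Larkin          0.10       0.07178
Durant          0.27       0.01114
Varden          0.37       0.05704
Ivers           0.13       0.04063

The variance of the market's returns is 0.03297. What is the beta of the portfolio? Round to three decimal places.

1.283

β_Zeller = 0.04398 / 0.03297 = 1.3339
β_Larkin = 0.07178 / 0.03297 = 2.1771
β_Durant = 0.01114 / 0.03297 = 0.3379
β_Varden = 0.05704 / 0.03297 = 1.7301
β_Ivers = 0.04063 / 0.03297 = 1.2323
β_P = Σ w_i β_i = 0.13×1.3339 + 0.10×2.1771 + 0.27×0.3379 + 0.37×1.7301 + 0.13×1.2323 = 1.2827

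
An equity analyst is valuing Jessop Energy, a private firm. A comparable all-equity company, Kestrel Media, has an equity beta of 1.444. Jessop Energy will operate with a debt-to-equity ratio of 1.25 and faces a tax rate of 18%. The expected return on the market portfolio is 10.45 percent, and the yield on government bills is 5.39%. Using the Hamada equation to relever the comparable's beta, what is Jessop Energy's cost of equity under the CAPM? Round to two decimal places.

20.19%

β_L = β_U × [1 + (1 − t)(D/E)] = 1.444 × [1 + (1 − 0.18) × 1.25]
    = 1.444 × [1 + 0.82 × 1.25] = 1.444 × 2.0250 = 2.9241
MRP = 10.45% − 5.39% = 5.06%
E(R) = R_f + β_L × MRP = 5.39% + 2.9241 × 5.06% = 20.19%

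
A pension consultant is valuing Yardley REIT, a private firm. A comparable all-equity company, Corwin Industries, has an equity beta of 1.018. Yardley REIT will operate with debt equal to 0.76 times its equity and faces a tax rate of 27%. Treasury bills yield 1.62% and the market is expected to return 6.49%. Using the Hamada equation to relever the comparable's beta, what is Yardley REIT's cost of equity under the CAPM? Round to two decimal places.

β_L = β_U × [1 + (1 − t)(D/E)] = 1.018 × [1 + (1 − 0.27) × 0.76]
    = 1.018 × [1 + 0.73 × 0.76] = 1.018 × 1.5548 = 1.5828
MRP = 6.49% − 1.62% = 4.87%
E(R) = R_f + β_L × MRP = 1.62% + 1.5828 × 4.87% = 9.33%

9.33%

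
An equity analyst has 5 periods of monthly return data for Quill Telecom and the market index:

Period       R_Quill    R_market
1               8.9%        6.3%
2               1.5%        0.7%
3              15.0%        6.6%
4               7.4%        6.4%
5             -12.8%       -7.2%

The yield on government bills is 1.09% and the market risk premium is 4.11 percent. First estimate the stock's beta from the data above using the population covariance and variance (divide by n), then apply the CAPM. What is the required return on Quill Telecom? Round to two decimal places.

Mean R_i = (8.9 + 1.5 + 15.0 + 7.4 − 12.8) / 5 = 4.0000%
Mean R_m = (6.3 + 0.7 + 6.6 + 6.4 − 7.2) / 5 = 2.5600%
Σ(R_i − R̄_i)(R_m − R̄_m) = 244.4400  ⇒  Cov = 244.4400 / 5 = 48.8880
Σ(R_m − R̄_m)² = 143.7720  ⇒  Var(R_m) = 143.7720 / 5 = 28.7544
β = Cov / Var(R_m) = 48.8880 / 28.7544 = 1.7002
E(R) = R_f + β × MRP = 1.09% + 1.7002 × 4.11% = 8.08%

8.08%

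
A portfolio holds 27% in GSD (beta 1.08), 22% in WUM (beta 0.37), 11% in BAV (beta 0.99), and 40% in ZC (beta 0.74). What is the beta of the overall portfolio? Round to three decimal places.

β_P = Σ w_i β_i = 0.27×1.08 + 0.22×0.37 + 0.11×0.99 + 0.40×0.74 = 0.7779

0.778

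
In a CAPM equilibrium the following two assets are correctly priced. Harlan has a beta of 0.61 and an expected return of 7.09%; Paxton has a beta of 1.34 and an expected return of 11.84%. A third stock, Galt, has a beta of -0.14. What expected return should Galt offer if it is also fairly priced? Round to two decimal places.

2.21%

MRP (SML slope) = (11.84% − 7.09%) / (1.34 − 0.61) = 4.75% / 0.73 = 6.5068%
R_f (intercept) = 7.09% − 0.61 × 6.5068% = 3.1209%
E(R_Galt) = R_f + β × MRP = 3.1209% + -0.14 × 6.5068% = 2.21%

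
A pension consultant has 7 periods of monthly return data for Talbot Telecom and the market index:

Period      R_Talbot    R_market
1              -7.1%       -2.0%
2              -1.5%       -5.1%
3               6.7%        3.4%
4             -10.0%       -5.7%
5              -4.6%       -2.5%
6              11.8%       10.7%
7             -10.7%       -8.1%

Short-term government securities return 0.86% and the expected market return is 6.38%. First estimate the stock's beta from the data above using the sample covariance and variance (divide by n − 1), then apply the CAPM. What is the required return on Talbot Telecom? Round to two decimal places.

7.66%

Mean R_i = (-7.1 − 1.5 + 6.7 − 10.0 − 4.6 + 11.8 − 10.7) / 7 = -2.2000%
Mean R_m = (-2.0 − 5.1 + 3.4 − 5.7 − 2.5 + 10.7 − 8.1) / 7 = -1.3286%
Σ(R_i − R̄_i)(R_m − R̄_m) = 305.6000  ⇒  Cov = 305.6000 / 6 = 50.9333
Σ(R_m − R̄_m)² = 248.0543  ⇒  Var(R_m) = 248.0543 / 6 = 41.3424
β = Cov / Var(R_m) = 50.9333 / 41.3424 = 1.2320
MRP = 6.38% − 0.86% = 5.52%
E(R) = R_f + β × MRP = 0.86% + 1.2320 × 5.52% = 7.66%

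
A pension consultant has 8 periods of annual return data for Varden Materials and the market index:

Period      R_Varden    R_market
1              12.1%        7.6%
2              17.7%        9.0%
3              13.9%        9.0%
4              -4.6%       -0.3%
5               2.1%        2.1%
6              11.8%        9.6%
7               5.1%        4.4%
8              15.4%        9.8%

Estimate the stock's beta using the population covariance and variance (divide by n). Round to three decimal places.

Mean R_i = (12.1 + 17.7 + 13.9 − 4.6 + 2.1 + 11.8 + 5.1 + 15.4) / 8 = 9.1875%
Mean R_m = (7.6 + 9.0 + 9.0 − 0.3 + 2.1 + 9.6 + 4.4 + 9.8) / 8 = 6.4000%
Σ(R_i − R̄_i)(R_m − R̄_m) = 198.3900  ⇒  Cov = 198.3900 / 8 = 24.7988
Σ(R_m − R̄_m)² = 104.1400  ⇒  Var(R_m) = 104.1400 / 8 = 13.0175
β = Cov / Var(R_m) = 24.7988 / 13.0175 = 1.9050

1.905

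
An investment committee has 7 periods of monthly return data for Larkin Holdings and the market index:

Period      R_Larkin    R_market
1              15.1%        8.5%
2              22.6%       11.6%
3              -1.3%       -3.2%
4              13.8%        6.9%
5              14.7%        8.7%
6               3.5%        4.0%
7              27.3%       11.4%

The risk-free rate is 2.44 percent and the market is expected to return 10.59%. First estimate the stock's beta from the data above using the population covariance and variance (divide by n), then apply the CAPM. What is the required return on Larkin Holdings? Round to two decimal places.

Mean R_i = (15.1 + 22.6 − 1.3 + 13.8 + 14.7 + 3.5 + 27.3) / 7 = 13.6714%
Mean R_m = (8.5 + 11.6 − 3.2 + 6.9 + 8.7 + 4.0 + 11.4) / 7 = 6.8429%
Σ(R_i − R̄_i)(R_m − R̄_m) = 288.1386  ⇒  Cov = 288.1386 / 7 = 41.1627
Σ(R_m − R̄_m)² = 158.5371  ⇒  Var(R_m) = 158.5371 / 7 = 22.6482
β = Cov / Var(R_m) = 41.1627 / 22.6482 = 1.8175
MRP = 10.59% − 2.44% = 8.15%
E(R) = R_f + β × MRP = 2.44% + 1.8175 × 8.15% = 17.25%

17.25%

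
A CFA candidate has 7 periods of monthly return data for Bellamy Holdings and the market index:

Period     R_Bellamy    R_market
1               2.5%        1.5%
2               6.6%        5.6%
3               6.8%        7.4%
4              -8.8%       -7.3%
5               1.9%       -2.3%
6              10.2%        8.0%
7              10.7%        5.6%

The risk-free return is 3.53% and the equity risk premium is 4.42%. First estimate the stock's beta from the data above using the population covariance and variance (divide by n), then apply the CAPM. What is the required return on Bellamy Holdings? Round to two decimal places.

8.41%

Mean R_i = (2.5 + 6.6 + 6.8 − 8.8 + 1.9 + 10.2 + 10.7) / 7 = 4.2714%
Mean R_m = (1.5 + 5.6 + 7.4 − 7.3 − 2.3 + 8.0 + 5.6) / 7 = 2.6429%
Σ(R_i − R̄_i)(R_m − R̄_m) = 213.3986  ⇒  Cov = 213.3986 / 7 = 30.4855
Σ(R_m − R̄_m)² = 193.4171  ⇒  Var(R_m) = 193.4171 / 7 = 27.6310
β = Cov / Var(R_m) = 30.4855 / 27.6310 = 1.1033
E(R) = R_f + β × MRP = 3.53% + 1.1033 × 4.42% = 8.41%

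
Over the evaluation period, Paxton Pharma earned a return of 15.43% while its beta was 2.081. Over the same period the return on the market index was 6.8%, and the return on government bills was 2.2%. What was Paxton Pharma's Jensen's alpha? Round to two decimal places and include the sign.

+3.66%

Market excess return = 6.8% − 2.2% = 4.60%
CAPM benchmark = R_f + β(R_m − R_f) = 2.2% + 2.081 × 4.6% = 11.7726%
α = actual − benchmark = 15.43% − 11.7726% = +3.66%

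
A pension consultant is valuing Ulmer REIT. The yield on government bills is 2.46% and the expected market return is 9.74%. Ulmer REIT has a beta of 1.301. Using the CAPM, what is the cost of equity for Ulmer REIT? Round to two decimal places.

11.93%

Market risk premium = E(R_m) − R_f = 9.74% − 2.46% = 7.28%
E(R) = R_f + β × MRP = 2.46% + 1.301 × 7.28% = 11.93%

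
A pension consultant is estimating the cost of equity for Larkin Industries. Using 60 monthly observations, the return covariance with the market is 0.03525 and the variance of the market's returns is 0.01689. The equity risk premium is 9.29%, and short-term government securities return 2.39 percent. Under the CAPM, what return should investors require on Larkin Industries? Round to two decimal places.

β = Cov(R_i, R_m) / Var(R_m) = 0.03525 / 0.01689 = 2.0870
E(R) = R_f + β × MRP = 2.39% + 2.0870 × 9.29% = 21.78%

21.78%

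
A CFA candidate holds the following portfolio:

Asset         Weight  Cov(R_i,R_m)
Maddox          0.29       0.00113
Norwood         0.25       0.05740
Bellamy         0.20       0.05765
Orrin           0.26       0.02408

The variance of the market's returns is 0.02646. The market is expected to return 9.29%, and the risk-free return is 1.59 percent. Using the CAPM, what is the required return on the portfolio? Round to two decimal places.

β_Maddox = 0.00113 / 0.02646 = 0.0427
β_Norwood = 0.05740 / 0.02646 = 2.1693
β_Bellamy = 0.05765 / 0.02646 = 2.1788
β_Orrin = 0.02408 / 0.02646 = 0.9101
β_P = Σ w_i β_i = 0.29×0.0427 + 0.25×2.1693 + 0.20×2.1788 + 0.26×0.9101 = 1.2271
MRP = 9.29% − 1.59% = 7.70%
E(R_P) = R_f + β_P × MRP = 1.59% + 1.2271 × 7.70% = 11.04%

11.04%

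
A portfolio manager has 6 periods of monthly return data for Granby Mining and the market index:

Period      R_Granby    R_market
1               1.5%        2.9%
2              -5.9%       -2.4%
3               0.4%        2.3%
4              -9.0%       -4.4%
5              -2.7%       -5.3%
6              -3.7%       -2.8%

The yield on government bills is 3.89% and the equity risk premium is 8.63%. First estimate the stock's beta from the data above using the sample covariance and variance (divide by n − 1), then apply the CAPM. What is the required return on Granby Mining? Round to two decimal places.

Mean R_i = (1.5 − 5.9 + 0.4 − 9.0 − 2.7 − 3.7) / 6 = -3.2333%
Mean R_m = (2.9 − 2.4 + 2.3 − 4.4 − 5.3 − 2.8) / 6 = -1.6167%
Σ(R_i − R̄_i)(R_m − R̄_m) = 52.3367  ⇒  Cov = 52.3367 / 5 = 10.4673
Σ(R_m − R̄_m)² = 59.0683  ⇒  Var(R_m) = 59.0683 / 5 = 11.8137
β = Cov / Var(R_m) = 10.4673 / 11.8137 = 0.8860
E(R) = R_f + β × MRP = 3.89% + 0.8860 × 8.63% = 11.54%

11.54%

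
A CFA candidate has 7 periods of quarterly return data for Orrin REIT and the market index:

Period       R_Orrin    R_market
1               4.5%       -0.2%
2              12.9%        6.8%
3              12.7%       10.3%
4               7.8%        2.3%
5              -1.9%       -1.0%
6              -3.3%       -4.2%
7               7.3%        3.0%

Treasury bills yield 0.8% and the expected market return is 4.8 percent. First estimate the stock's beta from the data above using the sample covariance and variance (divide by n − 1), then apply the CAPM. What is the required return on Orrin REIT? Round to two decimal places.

Mean R_i = (4.5 + 12.9 + 12.7 + 7.8 − 1.9 − 3.3 + 7.3) / 7 = 5.7143%
Mean R_m = (-0.2 + 6.8 + 10.3 + 2.3 − 1.0 − 4.2 + 3.0) / 7 = 2.4286%
Σ(R_i − R̄_i)(R_m − R̄_m) = 176.0871  ⇒  Cov = 176.0871 / 6 = 29.3479
Σ(R_m − R̄_m)² = 144.0143  ⇒  Var(R_m) = 144.0143 / 6 = 24.0024
β = Cov / Var(R_m) = 29.3479 / 24.0024 = 1.2227
MRP = 4.8% − 0.8% = 4.00%
E(R) = R_f + β × MRP = 0.8% + 1.2227 × 4.0% = 5.69%

5.69%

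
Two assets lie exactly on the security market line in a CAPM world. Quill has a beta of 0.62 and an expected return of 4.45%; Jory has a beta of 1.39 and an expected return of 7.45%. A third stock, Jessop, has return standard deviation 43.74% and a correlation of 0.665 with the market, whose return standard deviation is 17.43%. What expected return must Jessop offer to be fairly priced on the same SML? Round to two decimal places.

8.54%

MRP = (7.45% − 4.45%) / (1.39 − 0.62) = 3.8961%
R_f = 4.45% − 0.62 × 3.8961% = 2.0344%
β_Jessop = ρ·σ_i/σ_m = 0.665 × 43.74 / 17.43 = 1.6688
E(R_Jessop) = R_f + β × MRP = 2.0344% + 1.6688 × 3.8961% = 8.54%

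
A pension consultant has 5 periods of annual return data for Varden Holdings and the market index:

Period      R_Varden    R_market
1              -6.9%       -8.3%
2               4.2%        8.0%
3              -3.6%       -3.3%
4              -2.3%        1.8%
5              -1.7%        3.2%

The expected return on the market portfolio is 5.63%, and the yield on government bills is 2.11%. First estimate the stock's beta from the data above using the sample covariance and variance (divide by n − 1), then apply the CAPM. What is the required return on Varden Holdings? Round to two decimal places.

Mean R_i = (-6.9 + 4.2 − 3.6 − 2.3 − 1.7) / 5 = -2.0600%
Mean R_m = (-8.3 + 8.0 − 3.3 + 1.8 + 3.2) / 5 = 0.2800%
Σ(R_i − R̄_i)(R_m − R̄_m) = 96.0540  ⇒  Cov = 96.0540 / 4 = 24.0135
Σ(R_m − R̄_m)² = 156.8680  ⇒  Var(R_m) = 156.8680 / 4 = 39.2170
β = Cov / Var(R_m) = 24.0135 / 39.2170 = 0.6123
MRP = 5.63% − 2.11% = 3.52%
E(R) = R_f + β × MRP = 2.11% + 0.6123 × 3.52% = 4.27%

4.27%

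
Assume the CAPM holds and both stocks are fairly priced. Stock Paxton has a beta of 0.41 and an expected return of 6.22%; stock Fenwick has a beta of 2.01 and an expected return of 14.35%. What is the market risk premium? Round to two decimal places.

5.08%

Both satisfy E(R) = R_f + β·MRP, so the slope of the SML is
MRP = (14.35% − 6.22%) / (2.01 − 0.41) = 8.13% / 1.60 = 5.0813%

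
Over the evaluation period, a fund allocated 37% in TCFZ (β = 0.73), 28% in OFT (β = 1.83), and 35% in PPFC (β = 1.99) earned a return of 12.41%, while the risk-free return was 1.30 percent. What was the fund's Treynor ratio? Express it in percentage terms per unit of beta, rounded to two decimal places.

7.51%

β_P = 0.37×0.73 + 0.28×1.83 + 0.35×1.99 = 1.4790
Treynor = (R_P − R_f) / β_P = (12.41% − 1.30%) / 1.4790 = 11.11% / 1.4790 = 7.51%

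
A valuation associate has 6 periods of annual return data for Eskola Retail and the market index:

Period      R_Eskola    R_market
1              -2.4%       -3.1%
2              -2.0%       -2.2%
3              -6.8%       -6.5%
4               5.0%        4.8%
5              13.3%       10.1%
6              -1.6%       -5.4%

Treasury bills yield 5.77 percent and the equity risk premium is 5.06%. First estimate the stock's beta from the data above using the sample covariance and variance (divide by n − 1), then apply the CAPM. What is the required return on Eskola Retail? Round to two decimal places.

11.19%

Mean R_i = (-2.4 − 2.0 − 6.8 + 5.0 + 13.3 − 1.6) / 6 = 0.9167%
Mean R_m = (-3.1 − 2.2 − 6.5 + 4.8 + 10.1 − 5.4) / 6 = -0.3833%
Σ(R_i − R̄_i)(R_m − R̄_m) = 225.1183  ⇒  Cov = 225.1183 / 5 = 45.0237
Σ(R_m − R̄_m)² = 210.0283  ⇒  Var(R_m) = 210.0283 / 5 = 42.0057
β = Cov / Var(R_m) = 45.0237 / 42.0057 = 1.0718
E(R) = R_f + β × MRP = 5.77% + 1.0718 × 5.06% = 11.19%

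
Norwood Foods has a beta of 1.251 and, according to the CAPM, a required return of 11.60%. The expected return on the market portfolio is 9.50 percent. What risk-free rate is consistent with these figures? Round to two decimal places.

1.13%

E(R) = R_f + β(E(R_m) − R_f) = R_f(1 − β) + β·E(R_m)
11.60% = R_f × (1 − 1.251) + 1.251 × 9.50%
11.60% = R_f × -0.251 + 11.88450%
R_f = (11.60% − 11.88450%) / -0.251 = 1.13%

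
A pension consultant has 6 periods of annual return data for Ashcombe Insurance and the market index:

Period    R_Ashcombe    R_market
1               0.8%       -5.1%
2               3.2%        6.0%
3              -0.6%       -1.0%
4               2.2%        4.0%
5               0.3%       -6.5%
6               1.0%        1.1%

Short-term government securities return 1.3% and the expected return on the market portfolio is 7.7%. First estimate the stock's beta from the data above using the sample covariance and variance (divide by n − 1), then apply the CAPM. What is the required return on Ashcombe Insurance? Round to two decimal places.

Mean R_i = (0.8 + 3.2 − 0.6 + 2.2 + 0.3 + 1.0) / 6 = 1.1500%
Mean R_m = (-5.1 + 6.0 − 1.0 + 4.0 − 6.5 + 1.1) / 6 = -0.2500%
Σ(R_i − R̄_i)(R_m − R̄_m) = 25.3950  ⇒  Cov = 25.3950 / 5 = 5.0790
Σ(R_m − R̄_m)² = 122.0950  ⇒  Var(R_m) = 122.0950 / 5 = 24.4190
β = Cov / Var(R_m) = 5.0790 / 24.4190 = 0.2080
MRP = 7.7% − 1.3% = 6.40%
E(R) = R_f + β × MRP = 1.3% + 0.2080 × 6.4% = 2.63%

2.63%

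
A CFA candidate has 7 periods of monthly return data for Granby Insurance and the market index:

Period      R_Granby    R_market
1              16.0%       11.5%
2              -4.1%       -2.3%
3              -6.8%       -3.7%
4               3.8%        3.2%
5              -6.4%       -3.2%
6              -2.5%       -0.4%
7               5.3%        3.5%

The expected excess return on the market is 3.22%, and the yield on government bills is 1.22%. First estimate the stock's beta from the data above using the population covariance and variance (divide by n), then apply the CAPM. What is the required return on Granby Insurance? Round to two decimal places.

Mean R_i = (16.0 − 4.1 − 6.8 + 3.8 − 6.4 − 2.5 + 5.3) / 7 = 0.7571%
Mean R_m = (11.5 − 2.3 − 3.7 + 3.2 − 3.2 − 0.4 + 3.5) / 7 = 1.2286%
Σ(R_i − R̄_i)(R_m − R̄_m) = 264.2686  ⇒  Cov = 264.2686 / 7 = 37.7527
Σ(R_m − R̄_m)² = 173.5543  ⇒  Var(R_m) = 173.5543 / 7 = 24.7935
β = Cov / Var(R_m) = 37.7527 / 24.7935 = 1.5227
E(R) = R_f + β × MRP = 1.22% + 1.5227 × 3.22% = 6.12%

6.12%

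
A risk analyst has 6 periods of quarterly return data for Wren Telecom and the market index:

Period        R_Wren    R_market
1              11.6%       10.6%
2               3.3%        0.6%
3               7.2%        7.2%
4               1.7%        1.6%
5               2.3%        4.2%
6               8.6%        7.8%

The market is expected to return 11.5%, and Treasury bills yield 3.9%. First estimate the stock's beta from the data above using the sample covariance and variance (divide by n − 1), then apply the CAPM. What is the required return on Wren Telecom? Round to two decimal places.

Mean R_i = (11.6 + 3.3 + 7.2 + 1.7 + 2.3 + 8.6) / 6 = 5.7833%
Mean R_m = (10.6 + 0.6 + 7.2 + 1.6 + 4.2 + 7.8) / 6 = 5.3333%
Σ(R_i − R̄_i)(R_m − R̄_m) = 71.1733  ⇒  Cov = 71.1733 / 5 = 14.2347
Σ(R_m − R̄_m)² = 74.9333  ⇒  Var(R_m) = 74.9333 / 5 = 14.9867
β = Cov / Var(R_m) = 14.2347 / 14.9867 = 0.9498
MRP = 11.5% − 3.9% = 7.60%
E(R) = R_f + β × MRP = 3.9% + 0.9498 × 7.6% = 11.12%

11.12%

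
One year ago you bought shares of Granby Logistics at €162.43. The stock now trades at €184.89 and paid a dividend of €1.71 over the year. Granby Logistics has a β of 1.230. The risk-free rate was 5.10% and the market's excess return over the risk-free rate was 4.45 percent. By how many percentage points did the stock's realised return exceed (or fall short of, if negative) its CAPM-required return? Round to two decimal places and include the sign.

Realised HPR = (P1 + D1 − P0) / P0 = (184.89 + 1.71 − 162.43) / 162.43 = 24.17 / 162.43 = 14.8803%
CAPM required = R_f + β·MRP = 5.10% + 1.230 × 4.45% = 10.57350%
α = realised − required = 14.8803% − 10.57350% = +4.31%

+4.31%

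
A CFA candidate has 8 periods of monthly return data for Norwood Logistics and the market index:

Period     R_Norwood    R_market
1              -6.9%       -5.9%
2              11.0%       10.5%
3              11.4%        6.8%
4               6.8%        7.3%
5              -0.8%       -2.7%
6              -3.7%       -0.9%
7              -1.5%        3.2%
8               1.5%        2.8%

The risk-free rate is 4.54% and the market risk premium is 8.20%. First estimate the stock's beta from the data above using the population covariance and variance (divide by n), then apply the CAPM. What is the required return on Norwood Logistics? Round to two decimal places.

Mean R_i = (-6.9 + 11.0 + 11.4 + 6.8 − 0.8 − 3.7 − 1.5 + 1.5) / 8 = 2.2250%
Mean R_m = (-5.9 + 10.5 + 6.8 + 7.3 − 2.7 − 0.9 + 3.2 + 2.8) / 8 = 2.6375%
Σ(R_i − R̄_i)(R_m − R̄_m) = 241.3125  ⇒  Cov = 241.3125 / 8 = 30.1641
Σ(R_m − R̄_m)² = 215.1188  ⇒  Var(R_m) = 215.1188 / 8 = 26.8899
β = Cov / Var(R_m) = 30.1641 / 26.8899 = 1.1218
E(R) = R_f + β × MRP = 4.54% + 1.1218 × 8.20% = 13.74%

13.74%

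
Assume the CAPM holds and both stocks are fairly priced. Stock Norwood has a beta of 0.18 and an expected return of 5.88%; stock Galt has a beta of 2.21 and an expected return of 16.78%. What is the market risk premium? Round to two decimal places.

5.37%

Both satisfy E(R) = R_f + β·MRP, so the slope of the SML is
MRP = (16.78% − 5.88%) / (2.21 − 0.18) = 10.90% / 2.03 = 5.3695%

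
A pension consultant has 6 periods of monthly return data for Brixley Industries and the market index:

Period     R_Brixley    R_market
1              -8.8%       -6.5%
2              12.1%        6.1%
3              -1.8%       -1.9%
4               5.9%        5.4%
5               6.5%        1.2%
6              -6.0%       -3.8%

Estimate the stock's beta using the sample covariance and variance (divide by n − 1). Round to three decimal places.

1.532

Mean R_i = (-8.8 + 12.1 − 1.8 + 5.9 + 6.5 − 6.0) / 6 = 1.3167%
Mean R_m = (-6.5 + 6.1 − 1.9 + 5.4 + 1.2 − 3.8) / 6 = 0.0833%
Σ(R_i − R̄_i)(R_m − R̄_m) = 196.2317  ⇒  Cov = 196.2317 / 5 = 39.2463
Σ(R_m − R̄_m)² = 128.0683  ⇒  Var(R_m) = 128.0683 / 5 = 25.6137
β = Cov / Var(R_m) = 39.2463 / 25.6137 = 1.5322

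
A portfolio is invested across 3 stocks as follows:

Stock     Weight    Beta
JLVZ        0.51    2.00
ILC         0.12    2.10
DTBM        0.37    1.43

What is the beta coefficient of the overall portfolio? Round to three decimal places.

1.801

β_P = Σ w_i β_i = 0.51×2.00 + 0.12×2.10 + 0.37×1.43 = 1.8011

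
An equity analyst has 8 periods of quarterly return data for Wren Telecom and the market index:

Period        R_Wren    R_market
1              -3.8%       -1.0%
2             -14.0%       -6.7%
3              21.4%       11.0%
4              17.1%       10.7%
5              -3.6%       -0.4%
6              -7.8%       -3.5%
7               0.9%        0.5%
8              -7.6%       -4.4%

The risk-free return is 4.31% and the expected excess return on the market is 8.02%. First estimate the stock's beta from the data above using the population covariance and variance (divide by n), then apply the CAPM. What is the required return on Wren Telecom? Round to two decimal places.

19.29%

Mean R_i = (-3.8 − 14.0 + 21.4 + 17.1 − 3.6 − 7.8 + 0.9 − 7.6) / 8 = 0.3250%
Mean R_m = (-1.0 − 6.7 + 11.0 + 10.7 − 0.4 − 3.5 + 0.5 − 4.4) / 8 = 0.7750%
Σ(R_i − R̄_i)(R_m − R̄_m) = 576.5850  ⇒  Cov = 576.5850 / 8 = 72.0731
Σ(R_m − R̄_m)² = 308.5950  ⇒  Var(R_m) = 308.5950 / 8 = 38.5744
β = Cov / Var(R_m) = 72.0731 / 38.5744 = 1.8684
E(R) = R_f + β × MRP = 4.31% + 1.8684 × 8.02% = 19.29%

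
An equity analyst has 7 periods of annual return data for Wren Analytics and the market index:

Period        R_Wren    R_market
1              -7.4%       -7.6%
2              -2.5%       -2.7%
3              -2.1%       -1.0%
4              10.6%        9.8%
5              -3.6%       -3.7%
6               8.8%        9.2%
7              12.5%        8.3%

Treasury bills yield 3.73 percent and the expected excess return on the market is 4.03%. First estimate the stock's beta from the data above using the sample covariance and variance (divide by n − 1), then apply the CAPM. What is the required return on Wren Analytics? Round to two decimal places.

Mean R_i = (-7.4 − 2.5 − 2.1 + 10.6 − 3.6 + 8.8 + 12.5) / 7 = 2.3286%
Mean R_m = (-7.6 − 2.7 − 1.0 + 9.8 − 3.7 + 9.2 + 8.3) / 7 = 1.7571%
Σ(R_i − R̄_i)(R_m − R̄_m) = 338.3586  ⇒  Cov = 338.3586 / 6 = 56.3931
Σ(R_m − R̄_m)² = 307.6971  ⇒  Var(R_m) = 307.6971 / 6 = 51.2829
β = Cov / Var(R_m) = 56.3931 / 51.2829 = 1.0996
E(R) = R_f + β × MRP = 3.73% + 1.0996 × 4.03% = 8.16%

8.16%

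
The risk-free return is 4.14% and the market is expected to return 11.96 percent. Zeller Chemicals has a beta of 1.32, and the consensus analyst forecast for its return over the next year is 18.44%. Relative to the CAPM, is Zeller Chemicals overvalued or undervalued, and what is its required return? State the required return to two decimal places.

MRP = 11.96% − 4.14% = 7.82%
Required return = R_f + β·MRP = 4.14% + 1.32 × 7.82% = 14.46%
Forecast 18.44% > required 14.46% → the stock plots above the SML → undervalued.

Undervalued; required return 14.46%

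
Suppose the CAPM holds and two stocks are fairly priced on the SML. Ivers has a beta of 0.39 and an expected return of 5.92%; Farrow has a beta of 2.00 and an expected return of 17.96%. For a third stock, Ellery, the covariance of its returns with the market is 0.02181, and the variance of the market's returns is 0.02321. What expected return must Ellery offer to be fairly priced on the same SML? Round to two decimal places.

MRP = (17.96% − 5.92%) / (2.00 − 0.39) = 7.4783%
R_f = 5.92% − 0.39 × 7.4783% = 3.0035%
β_Ellery = Cov / Var(R_m) = 0.02181 / 0.02321 = 0.9397
E(R_Ellery) = R_f + β × MRP = 3.0035% + 0.9397 × 7.4783% = 10.03%

10.03%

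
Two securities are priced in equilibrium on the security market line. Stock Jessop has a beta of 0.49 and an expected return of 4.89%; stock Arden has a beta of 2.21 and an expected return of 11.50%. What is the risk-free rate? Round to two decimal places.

Both satisfy E(R) = R_f + β·MRP, so the slope of the SML is
MRP = (11.50% − 4.89%) / (2.21 − 0.49) = 6.61% / 1.72 = 3.8430%
R_f = E(R_Jessop) − β_Jessop·MRP = 4.89% − 0.49 × 3.8430% = 3.0069%

3.01%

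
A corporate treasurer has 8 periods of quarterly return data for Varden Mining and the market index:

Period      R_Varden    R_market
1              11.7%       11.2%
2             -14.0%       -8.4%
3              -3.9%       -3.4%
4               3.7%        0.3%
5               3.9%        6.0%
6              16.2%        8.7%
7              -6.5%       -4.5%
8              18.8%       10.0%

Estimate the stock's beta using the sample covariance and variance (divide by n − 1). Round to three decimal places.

1.462

Mean R_i = (11.7 − 14.0 − 3.9 + 3.7 + 3.9 + 16.2 − 6.5 + 18.8) / 8 = 3.7375%
Mean R_m = (11.2 − 8.4 − 3.4 + 0.3 + 6.0 + 8.7 − 4.5 + 10.0) / 8 = 2.4875%
Σ(R_i − R̄_i)(R_m − R̄_m) = 570.2238  ⇒  Cov = 570.2238 / 7 = 81.4605
Σ(R_m − R̄_m)² = 390.0888  ⇒  Var(R_m) = 390.0888 / 7 = 55.7270
β = Cov / Var(R_m) = 81.4605 / 55.7270 = 1.4618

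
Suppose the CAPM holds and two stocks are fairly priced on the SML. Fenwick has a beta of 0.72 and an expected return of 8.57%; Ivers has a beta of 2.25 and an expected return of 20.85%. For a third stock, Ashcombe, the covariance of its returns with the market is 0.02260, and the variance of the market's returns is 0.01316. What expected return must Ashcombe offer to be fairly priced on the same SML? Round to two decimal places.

MRP = (20.85% − 8.57%) / (2.25 − 0.72) = 8.0261%
R_f = 8.57% − 0.72 × 8.0261% = 2.7912%
β_Ashcombe = Cov / Var(R_m) = 0.02260 / 0.01316 = 1.7173
E(R_Ashcombe) = R_f + β × MRP = 2.7912% + 1.7173 × 8.0261% = 16.57%

16.57%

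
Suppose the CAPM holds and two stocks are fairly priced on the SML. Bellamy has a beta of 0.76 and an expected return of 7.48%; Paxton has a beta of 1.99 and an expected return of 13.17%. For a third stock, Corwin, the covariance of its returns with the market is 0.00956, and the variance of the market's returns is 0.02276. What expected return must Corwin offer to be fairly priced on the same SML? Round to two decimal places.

5.91%

MRP = (13.17% − 7.48%) / (1.99 − 0.76) = 4.6260%
R_f = 7.48% − 0.76 × 4.6260% = 3.9642%
β_Corwin = Cov / Var(R_m) = 0.00956 / 0.02276 = 0.4200
E(R_Corwin) = R_f + β × MRP = 3.9642% + 0.4200 × 4.6260% = 5.91%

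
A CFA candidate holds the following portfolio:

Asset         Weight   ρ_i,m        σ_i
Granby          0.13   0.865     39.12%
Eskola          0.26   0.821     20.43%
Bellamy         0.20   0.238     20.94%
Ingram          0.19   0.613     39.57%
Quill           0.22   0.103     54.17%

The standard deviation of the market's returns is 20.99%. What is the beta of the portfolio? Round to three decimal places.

0.743

β_Granby = 0.865 × 39.12% / 20.99% = 1.6121
β_Eskola = 0.821 × 20.43% / 20.99% = 0.7991
β_Bellamy = 0.238 × 20.94% / 20.99% = 0.2374
β_Ingram = 0.613 × 39.57% / 20.99% = 1.1556
β_Quill = 0.103 × 54.17% / 20.99% = 0.2658
β_P = Σ w_i β_i = 0.13×1.6121 + 0.26×0.7991 + 0.20×0.2374 + 0.19×1.1556 + 0.22×0.2658 = 0.7429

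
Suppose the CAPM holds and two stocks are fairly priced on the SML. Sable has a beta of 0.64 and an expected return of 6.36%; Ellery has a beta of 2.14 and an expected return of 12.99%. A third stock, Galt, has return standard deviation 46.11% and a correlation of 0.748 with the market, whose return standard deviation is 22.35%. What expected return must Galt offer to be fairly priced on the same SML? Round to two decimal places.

MRP = (12.99% − 6.36%) / (2.14 − 0.64) = 4.4200%
R_f = 6.36% − 0.64 × 4.4200% = 3.5312%
β_Galt = ρ·σ_i/σ_m = 0.748 × 46.11 / 22.35 = 1.5432
E(R_Galt) = R_f + β × MRP = 3.5312% + 1.5432 × 4.4200% = 10.35%

10.35%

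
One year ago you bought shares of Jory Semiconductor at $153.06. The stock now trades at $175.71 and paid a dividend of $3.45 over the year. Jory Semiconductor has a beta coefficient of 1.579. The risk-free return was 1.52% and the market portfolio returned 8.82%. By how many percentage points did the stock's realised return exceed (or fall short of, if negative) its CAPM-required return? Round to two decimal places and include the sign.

Realised HPR = (P1 + D1 − P0) / P0 = (175.71 + 3.45 − 153.06) / 153.06 = 26.10 / 153.06 = 17.0521%
MRP = 8.82% − 1.52% = 7.30%
CAPM required = R_f + β·MRP = 1.52% + 1.579 × 7.30% = 13.04670%
α = realised − required = 17.0521% − 13.04670% = +4.01%

+4.01%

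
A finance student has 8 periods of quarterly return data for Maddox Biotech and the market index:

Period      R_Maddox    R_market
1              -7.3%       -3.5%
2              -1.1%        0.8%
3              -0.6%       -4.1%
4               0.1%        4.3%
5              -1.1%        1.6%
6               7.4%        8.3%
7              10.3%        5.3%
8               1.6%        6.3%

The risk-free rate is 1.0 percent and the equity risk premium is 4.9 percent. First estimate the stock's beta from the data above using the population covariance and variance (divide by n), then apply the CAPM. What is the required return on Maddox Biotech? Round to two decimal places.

Mean R_i = (-7.3 − 1.1 − 0.6 + 0.1 − 1.1 + 7.4 + 10.3 + 1.6) / 8 = 1.1625%
Mean R_m = (-3.5 + 0.8 − 4.1 + 4.3 + 1.6 + 8.3 + 5.3 + 6.3) / 8 = 2.3750%
Σ(R_i − R̄_i)(R_m − R̄_m) = 129.8025  ⇒  Cov = 129.8025 / 8 = 16.2253
Σ(R_m − R̄_m)² = 142.2950  ⇒  Var(R_m) = 142.2950 / 8 = 17.7869
β = Cov / Var(R_m) = 16.2253 / 17.7869 = 0.9122
E(R) = R_f + β × MRP = 1.0% + 0.9122 × 4.9% = 5.47%

5.47%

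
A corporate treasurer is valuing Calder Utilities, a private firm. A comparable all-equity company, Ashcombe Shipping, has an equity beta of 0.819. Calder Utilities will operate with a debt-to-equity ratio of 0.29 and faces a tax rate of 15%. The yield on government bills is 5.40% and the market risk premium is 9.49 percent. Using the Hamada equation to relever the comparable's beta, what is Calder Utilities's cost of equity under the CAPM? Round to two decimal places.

β_L = β_U × [1 + (1 − t)(D/E)] = 0.819 × [1 + (1 − 0.15) × 0.29]
    = 0.819 × [1 + 0.85 × 0.29] = 0.819 × 1.2465 = 1.0209
E(R) = R_f + β_L × MRP = 5.40% + 1.0209 × 9.49% = 15.09%

15.09%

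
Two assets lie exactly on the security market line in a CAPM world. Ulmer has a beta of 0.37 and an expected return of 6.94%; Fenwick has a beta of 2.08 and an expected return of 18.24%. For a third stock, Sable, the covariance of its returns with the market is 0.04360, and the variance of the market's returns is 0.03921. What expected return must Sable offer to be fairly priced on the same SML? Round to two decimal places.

MRP = (18.24% − 6.94%) / (2.08 − 0.37) = 6.6082%
R_f = 6.94% − 0.37 × 6.6082% = 4.4950%
β_Sable = Cov / Var(R_m) = 0.04360 / 0.03921 = 1.1120
E(R_Sable) = R_f + β × MRP = 4.4950% + 1.1120 × 6.6082% = 11.84%

11.84%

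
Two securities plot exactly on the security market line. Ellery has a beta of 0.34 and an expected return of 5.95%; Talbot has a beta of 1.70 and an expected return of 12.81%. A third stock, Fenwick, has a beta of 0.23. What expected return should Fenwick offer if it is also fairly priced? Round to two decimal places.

MRP (SML slope) = (12.81% − 5.95%) / (1.70 − 0.34) = 6.86% / 1.36 = 5.0441%
R_f (intercept) = 5.95% − 0.34 × 5.0441% = 4.2350%
E(R_Fenwick) = R_f + β × MRP = 4.2350% + 0.23 × 5.0441% = 5.40%

5.40%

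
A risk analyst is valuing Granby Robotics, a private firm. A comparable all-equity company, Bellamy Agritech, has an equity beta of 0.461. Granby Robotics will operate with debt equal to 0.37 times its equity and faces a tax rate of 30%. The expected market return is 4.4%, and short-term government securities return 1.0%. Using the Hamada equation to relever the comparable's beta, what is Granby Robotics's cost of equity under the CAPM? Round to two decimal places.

2.97%

β_L = β_U × [1 + (1 − t)(D/E)] = 0.461 × [1 + (1 − 0.30) × 0.37]
    = 0.461 × [1 + 0.70 × 0.37] = 0.461 × 1.2590 = 0.5804
MRP = 4.4% − 1.0% = 3.40%
E(R) = R_f + β_L × MRP = 1.0% + 0.5804 × 3.4% = 2.97%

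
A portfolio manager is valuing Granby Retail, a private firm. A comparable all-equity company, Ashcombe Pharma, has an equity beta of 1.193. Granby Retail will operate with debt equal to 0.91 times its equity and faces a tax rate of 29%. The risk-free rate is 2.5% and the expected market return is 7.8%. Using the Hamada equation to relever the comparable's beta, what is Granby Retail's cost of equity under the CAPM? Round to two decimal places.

12.91%

β_L = β_U × [1 + (1 − t)(D/E)] = 1.193 × [1 + (1 − 0.29) × 0.91]
    = 1.193 × [1 + 0.71 × 0.91] = 1.193 × 1.6461 = 1.9638
MRP = 7.8% − 2.5% = 5.30%
E(R) = R_f + β_L × MRP = 2.5% + 1.9638 × 5.3% = 12.91%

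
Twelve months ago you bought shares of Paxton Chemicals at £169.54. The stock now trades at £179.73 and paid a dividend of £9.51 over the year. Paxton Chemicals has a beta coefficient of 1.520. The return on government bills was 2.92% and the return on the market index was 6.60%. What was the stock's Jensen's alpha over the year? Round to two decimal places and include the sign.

Realised HPR = (P1 + D1 − P0) / P0 = (179.73 + 9.51 − 169.54) / 169.54 = 19.70 / 169.54 = 11.6197%
MRP = 6.60% − 2.92% = 3.68%
CAPM required = R_f + β·MRP = 2.92% + 1.520 × 3.68% = 8.51360%
α = realised − required = 11.6197% − 8.51360% = +3.11%

+3.11%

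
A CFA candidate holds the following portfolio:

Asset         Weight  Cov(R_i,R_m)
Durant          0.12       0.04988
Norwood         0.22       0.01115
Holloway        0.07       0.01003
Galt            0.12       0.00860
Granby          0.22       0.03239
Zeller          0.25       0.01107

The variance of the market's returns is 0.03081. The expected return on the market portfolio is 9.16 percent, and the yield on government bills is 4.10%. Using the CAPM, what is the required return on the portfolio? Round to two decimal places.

7.40%

β_Durant = 0.04988 / 0.03081 = 1.6190
β_Norwood = 0.01115 / 0.03081 = 0.3619
β_Holloway = 0.01003 / 0.03081 = 0.3255
β_Galt = 0.00860 / 0.03081 = 0.2791
β_Granby = 0.03239 / 0.03081 = 1.0513
β_Zeller = 0.01107 / 0.03081 = 0.3593
β_P = Σ w_i β_i = 0.12×1.6190 + 0.22×0.3619 + 0.07×0.3255 + 0.12×0.2791 + 0.22×1.0513 + 0.25×0.3593 = 0.6513
MRP = 9.16% − 4.10% = 5.06%
E(R_P) = R_f + β_P × MRP = 4.10% + 0.6513 × 5.06% = 7.40%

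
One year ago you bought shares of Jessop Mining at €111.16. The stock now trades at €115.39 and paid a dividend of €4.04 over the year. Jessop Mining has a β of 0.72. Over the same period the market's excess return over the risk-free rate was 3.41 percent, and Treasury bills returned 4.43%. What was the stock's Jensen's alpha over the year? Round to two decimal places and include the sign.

Realised HPR = (P1 + D1 − P0) / P0 = (115.39 + 4.04 − 111.16) / 111.16 = 8.27 / 111.16 = 7.4397%
CAPM required = R_f + β·MRP = 4.43% + 0.72 × 3.41% = 6.8852%
α = realised − required = 7.4397% − 6.8852% = +0.55%

+0.55%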